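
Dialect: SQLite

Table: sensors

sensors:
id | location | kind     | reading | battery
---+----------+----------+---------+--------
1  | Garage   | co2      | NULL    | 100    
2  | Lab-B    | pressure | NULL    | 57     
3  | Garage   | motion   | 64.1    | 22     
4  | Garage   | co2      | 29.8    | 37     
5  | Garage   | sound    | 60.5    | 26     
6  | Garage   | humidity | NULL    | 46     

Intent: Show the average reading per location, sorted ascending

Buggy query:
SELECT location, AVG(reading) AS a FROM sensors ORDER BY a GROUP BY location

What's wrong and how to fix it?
Bug: GROUP BY must precede ORDER BY

Fix: Move ORDER BY to the end, after GROUP BY

Corrected query:
SELECT location, AVG(reading) AS a FROM sensors GROUP BY location ORDER BY a

Result:
location | a        
---------+----------
Lab-B    | NULL     
Garage   | 51.466667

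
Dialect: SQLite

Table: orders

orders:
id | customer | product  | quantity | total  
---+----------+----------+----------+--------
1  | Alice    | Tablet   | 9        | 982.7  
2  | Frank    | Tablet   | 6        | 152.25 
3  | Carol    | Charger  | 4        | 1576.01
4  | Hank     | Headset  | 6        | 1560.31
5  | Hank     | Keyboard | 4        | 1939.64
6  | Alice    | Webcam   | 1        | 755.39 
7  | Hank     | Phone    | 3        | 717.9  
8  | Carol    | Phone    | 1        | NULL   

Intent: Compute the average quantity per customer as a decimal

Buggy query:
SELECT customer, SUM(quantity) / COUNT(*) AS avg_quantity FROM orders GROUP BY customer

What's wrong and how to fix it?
Bug: Both operands are integers, so '/' performs integer division and truncates

Fix: Multiply by 1.0 (or CAST to REAL) to force floating-point division

Corrected query:
SELECT customer, SUM(quantity) * 1.0 / COUNT(*) AS avg_quantity FROM orders GROUP BY customer

Result:
customer | avg_quantity
---------+-------------
Alice    | 5           
Carol    | 2.5         
Frank    | 6           
Hank     | 4.333333    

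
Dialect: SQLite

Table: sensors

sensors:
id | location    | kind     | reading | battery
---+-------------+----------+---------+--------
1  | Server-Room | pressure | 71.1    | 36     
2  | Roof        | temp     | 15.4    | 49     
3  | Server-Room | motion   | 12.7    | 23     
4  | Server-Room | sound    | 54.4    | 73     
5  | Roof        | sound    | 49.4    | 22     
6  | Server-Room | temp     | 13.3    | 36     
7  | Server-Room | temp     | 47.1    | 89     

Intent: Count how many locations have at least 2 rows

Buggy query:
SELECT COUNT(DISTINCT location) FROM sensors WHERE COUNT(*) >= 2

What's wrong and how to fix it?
Bug: COUNT(*) cannot appear in WHERE; the per-group count doesn't exist yet

Fix: Use a subquery that GROUPs and filters with HAVING, then count its rows

Corrected query:
SELECT COUNT(*) FROM (SELECT location FROM sensors GROUP BY location HAVING COUNT(*) >= 2)

Result:
COUNT(*)
--------
2       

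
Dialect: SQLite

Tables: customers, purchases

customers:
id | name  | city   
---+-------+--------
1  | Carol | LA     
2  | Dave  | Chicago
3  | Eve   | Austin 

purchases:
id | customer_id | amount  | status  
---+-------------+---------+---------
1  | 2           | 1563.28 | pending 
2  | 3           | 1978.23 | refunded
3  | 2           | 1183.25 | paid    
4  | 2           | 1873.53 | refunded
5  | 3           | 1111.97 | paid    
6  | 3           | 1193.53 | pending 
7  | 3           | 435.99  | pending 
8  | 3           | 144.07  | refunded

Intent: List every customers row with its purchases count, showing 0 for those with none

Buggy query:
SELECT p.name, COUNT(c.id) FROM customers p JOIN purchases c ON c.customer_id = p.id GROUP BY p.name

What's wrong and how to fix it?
Bug: An inner join excludes parents with zero children

Fix: Use LEFT JOIN so parents without children still appear (COUNT(c.id) gives 0)

Corrected query:
SELECT p.name, COUNT(c.id) FROM customers p LEFT JOIN purchases c ON c.customer_id = p.id GROUP BY p.name

Result:
name  | COUNT(c.id)
------+------------
Carol | 0          
Dave  | 3          
Eve   | 5          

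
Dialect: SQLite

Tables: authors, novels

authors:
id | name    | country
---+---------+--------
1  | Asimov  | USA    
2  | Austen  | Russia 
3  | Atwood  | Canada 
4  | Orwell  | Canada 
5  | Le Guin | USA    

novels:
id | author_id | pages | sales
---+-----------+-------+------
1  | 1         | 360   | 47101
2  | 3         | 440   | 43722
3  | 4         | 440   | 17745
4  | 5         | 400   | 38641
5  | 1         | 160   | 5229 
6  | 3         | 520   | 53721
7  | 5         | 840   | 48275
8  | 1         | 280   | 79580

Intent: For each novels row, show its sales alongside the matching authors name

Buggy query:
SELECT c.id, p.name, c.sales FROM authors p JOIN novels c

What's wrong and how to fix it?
Bug: JOIN with no ON clause produces a cartesian product; every novels row pairs with every authors row

Fix: Specify the join condition linking the foreign key to the parent id

Corrected query:
SELECT c.id, p.name, c.sales FROM authors p JOIN novels c ON c.author_id = p.id

Result:
id | name    | sales
---+---------+------
1  | Asimov  | 47101
2  | Atwood  | 43722
3  | Orwell  | 17745
4  | Le Guin | 38641
5  | Asimov  | 5229 
6  | Atwood  | 53721
7  | Le Guin | 48275
8  | Asimov  | 79580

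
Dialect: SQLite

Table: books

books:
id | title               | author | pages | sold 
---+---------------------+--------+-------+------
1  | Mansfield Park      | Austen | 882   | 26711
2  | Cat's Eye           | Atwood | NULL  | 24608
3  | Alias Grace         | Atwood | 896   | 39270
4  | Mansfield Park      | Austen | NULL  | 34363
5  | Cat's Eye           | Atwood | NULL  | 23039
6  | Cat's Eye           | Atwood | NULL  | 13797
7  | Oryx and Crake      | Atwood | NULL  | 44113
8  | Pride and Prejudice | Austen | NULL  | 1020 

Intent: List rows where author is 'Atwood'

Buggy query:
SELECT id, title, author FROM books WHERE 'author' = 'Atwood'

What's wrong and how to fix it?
Bug: Single quotes denote string literals in SQL; the column name is being compared as a constant string

Fix: Reference the column as author without single quotes

Corrected query:
SELECT id, title, author FROM books WHERE author = 'Atwood'

Result:
id | title          | author
---+----------------+-------
2  | Cat's Eye      | Atwood
3  | Alias Grace    | Atwood
5  | Cat's Eye      | Atwood
6  | Cat's Eye      | Atwood
7  | Oryx and Crake | Atwood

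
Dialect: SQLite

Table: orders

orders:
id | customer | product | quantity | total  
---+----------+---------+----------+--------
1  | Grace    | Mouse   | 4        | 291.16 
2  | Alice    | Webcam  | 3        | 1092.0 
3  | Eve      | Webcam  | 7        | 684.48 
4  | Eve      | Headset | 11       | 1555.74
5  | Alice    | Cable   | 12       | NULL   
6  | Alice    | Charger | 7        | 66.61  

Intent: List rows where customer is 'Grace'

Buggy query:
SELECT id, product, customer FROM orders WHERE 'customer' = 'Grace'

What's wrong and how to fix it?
Bug: Single quotes denote string literals in SQL; the column name is being compared as a constant string

Fix: Reference the column as customer without single quotes

Corrected query:
SELECT id, product, customer FROM orders WHERE customer = 'Grace'

Result:
id | product | customer
---+---------+---------
1  | Mouse   | Grace   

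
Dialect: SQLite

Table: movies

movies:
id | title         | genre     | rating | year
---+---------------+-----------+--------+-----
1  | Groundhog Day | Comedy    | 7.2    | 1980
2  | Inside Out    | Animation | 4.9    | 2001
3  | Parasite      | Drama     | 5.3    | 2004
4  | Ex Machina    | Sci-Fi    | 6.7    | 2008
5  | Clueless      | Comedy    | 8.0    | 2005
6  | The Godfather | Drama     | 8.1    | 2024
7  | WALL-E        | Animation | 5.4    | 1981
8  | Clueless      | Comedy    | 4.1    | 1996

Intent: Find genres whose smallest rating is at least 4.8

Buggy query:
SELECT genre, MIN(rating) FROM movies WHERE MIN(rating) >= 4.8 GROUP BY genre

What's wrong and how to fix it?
Bug: MIN() in WHERE is a misuse of aggregate

Fix: Replace WHERE with HAVING after the GROUP BY

Corrected query:
SELECT genre, MIN(rating) FROM movies GROUP BY genre HAVING MIN(rating) >= 4.8

Result:
genre     | MIN(rating)
----------+------------
Animation | 4.9        
Drama     | 5.3        
Sci-Fi    | 6.7        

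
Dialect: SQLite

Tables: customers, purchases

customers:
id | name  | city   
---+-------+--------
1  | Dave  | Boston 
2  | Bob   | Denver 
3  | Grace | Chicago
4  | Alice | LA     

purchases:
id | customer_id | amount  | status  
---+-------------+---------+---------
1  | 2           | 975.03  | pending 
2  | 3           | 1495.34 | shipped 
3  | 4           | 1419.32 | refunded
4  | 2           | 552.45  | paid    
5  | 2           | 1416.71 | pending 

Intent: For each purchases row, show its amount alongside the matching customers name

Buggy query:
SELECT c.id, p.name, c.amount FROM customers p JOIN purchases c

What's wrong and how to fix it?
Bug: Missing join condition: each purchases row is matched to all customers rows instead of just its own

Fix: Add ON c.customer_id = p.id to the JOIN

Corrected query:
SELECT c.id, p.name, c.amount FROM customers p JOIN purchases c ON c.customer_id = p.id

Result:
id | name  | amount 
---+-------+--------
1  | Bob   | 975.03 
2  | Grace | 1495.34
3  | Alice | 1419.32
4  | Bob   | 552.45 
5  | Bob   | 1416.71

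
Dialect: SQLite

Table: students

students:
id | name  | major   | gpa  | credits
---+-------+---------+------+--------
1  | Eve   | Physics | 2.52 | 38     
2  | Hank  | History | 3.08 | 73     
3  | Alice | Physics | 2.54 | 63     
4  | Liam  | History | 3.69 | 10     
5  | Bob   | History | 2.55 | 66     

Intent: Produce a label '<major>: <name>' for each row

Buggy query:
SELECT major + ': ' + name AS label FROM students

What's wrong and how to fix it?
Bug: SQLite uses || for string concatenation; + coerces text to numbers (yielding 0)

Fix: Replace + with || to concatenate text

Corrected query:
SELECT major || ': ' || name AS label FROM students

Result:
label         
--------------
Physics: Eve  
History: Hank 
Physics: Alice
History: Liam 
History: Bob  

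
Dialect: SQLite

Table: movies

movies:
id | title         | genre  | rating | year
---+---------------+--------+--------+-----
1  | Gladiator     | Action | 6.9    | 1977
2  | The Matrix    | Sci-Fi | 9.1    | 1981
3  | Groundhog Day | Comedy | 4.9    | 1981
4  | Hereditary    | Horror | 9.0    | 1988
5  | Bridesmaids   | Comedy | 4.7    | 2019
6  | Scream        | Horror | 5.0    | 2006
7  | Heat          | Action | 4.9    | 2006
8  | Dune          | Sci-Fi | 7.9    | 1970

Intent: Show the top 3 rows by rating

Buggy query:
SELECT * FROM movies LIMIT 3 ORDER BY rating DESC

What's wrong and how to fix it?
Bug: ORDER BY cannot follow LIMIT; LIMIT is the final clause

Fix: Sort with ORDER BY, then apply LIMIT

Corrected query:
SELECT * FROM movies ORDER BY rating DESC LIMIT 3

Result:
id | title      | genre  | rating | year
---+------------+--------+--------+-----
2  | The Matrix | Sci-Fi | 9.1    | 1981
4  | Hereditary | Horror | 9      | 1988
8  | Dune       | Sci-Fi | 7.9    | 1970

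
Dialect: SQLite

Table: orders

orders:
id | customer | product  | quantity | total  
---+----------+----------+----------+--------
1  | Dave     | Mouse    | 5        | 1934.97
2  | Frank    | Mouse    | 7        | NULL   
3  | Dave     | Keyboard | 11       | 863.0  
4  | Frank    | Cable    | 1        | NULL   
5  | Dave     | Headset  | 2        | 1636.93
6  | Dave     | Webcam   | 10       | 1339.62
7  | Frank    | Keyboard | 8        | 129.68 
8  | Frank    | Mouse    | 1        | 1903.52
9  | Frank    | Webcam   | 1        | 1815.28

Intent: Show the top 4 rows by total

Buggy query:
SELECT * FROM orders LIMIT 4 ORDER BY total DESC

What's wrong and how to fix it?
Bug: ORDER BY cannot follow LIMIT; LIMIT is the final clause

Fix: Sort with ORDER BY, then apply LIMIT

Corrected query:
SELECT * FROM orders ORDER BY total DESC LIMIT 4

Result:
id | customer | product | quantity | total  
---+----------+---------+----------+--------
1  | Dave     | Mouse   | 5        | 1934.97
8  | Frank    | Mouse   | 1        | 1903.52
9  | Frank    | Webcam  | 1        | 1815.28
5  | Dave     | Headset | 2        | 1636.93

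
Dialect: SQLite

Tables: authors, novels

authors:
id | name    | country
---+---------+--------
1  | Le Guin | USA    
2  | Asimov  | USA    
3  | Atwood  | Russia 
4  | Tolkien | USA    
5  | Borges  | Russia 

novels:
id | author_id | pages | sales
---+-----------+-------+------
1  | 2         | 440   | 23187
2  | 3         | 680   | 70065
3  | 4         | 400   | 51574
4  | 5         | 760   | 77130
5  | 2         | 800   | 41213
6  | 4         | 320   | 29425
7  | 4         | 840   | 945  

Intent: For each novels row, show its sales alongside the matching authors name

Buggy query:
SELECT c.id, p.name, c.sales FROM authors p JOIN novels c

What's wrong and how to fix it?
Bug: JOIN with no ON clause produces a cartesian product; every novels row pairs with every authors row

Fix: Add ON c.author_id = p.id to the JOIN

Corrected query:
SELECT c.id, p.name, c.sales FROM authors p JOIN novels c ON c.author_id = p.id

Result:
id | name    | sales
---+---------+------
1  | Asimov  | 23187
2  | Atwood  | 70065
3  | Tolkien | 51574
4  | Borges  | 77130
5  | Asimov  | 41213
6  | Tolkien | 29425
7  | Tolkien | 945  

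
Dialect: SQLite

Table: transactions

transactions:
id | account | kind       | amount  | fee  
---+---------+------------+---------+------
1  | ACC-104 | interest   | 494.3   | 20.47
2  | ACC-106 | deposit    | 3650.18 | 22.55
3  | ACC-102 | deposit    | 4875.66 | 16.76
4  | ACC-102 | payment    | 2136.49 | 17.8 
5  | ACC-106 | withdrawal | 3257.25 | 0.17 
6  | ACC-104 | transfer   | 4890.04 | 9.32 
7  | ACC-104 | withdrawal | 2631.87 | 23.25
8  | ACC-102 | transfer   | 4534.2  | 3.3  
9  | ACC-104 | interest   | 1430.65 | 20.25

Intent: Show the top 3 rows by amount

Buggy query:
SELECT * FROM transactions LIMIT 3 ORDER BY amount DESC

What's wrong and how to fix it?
Bug: ORDER BY cannot follow LIMIT; LIMIT is the final clause

Fix: Swap the clauses: ORDER BY first, then LIMIT

Corrected query:
SELECT * FROM transactions ORDER BY amount DESC LIMIT 3

Result:
id | account | kind     | amount  | fee  
---+---------+----------+---------+------
6  | ACC-104 | transfer | 4890.04 | 9.32 
3  | ACC-102 | deposit  | 4875.66 | 16.76
8  | ACC-102 | transfer | 4534.2  | 3.3  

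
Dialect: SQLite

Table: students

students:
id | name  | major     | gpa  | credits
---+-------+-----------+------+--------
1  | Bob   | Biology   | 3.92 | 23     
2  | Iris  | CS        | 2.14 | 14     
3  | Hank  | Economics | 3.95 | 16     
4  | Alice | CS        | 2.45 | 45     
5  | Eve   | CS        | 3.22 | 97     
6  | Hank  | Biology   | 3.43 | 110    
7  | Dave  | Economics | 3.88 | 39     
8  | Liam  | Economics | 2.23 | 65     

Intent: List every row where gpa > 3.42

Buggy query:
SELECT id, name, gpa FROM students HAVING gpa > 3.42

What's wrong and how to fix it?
Bug: This is a non-aggregate query (no GROUP BY, no aggregates), so in SQLite the HAVING clause is invalid here; a row-level condition belongs in WHERE

Fix: Replace HAVING with WHERE since the condition applies to individual rows

Corrected query:
SELECT id, name, gpa FROM students WHERE gpa > 3.42

Result:
id | name | gpa 
---+------+-----
1  | Bob  | 3.92
3  | Hank | 3.95
6  | Hank | 3.43
7  | Dave | 3.88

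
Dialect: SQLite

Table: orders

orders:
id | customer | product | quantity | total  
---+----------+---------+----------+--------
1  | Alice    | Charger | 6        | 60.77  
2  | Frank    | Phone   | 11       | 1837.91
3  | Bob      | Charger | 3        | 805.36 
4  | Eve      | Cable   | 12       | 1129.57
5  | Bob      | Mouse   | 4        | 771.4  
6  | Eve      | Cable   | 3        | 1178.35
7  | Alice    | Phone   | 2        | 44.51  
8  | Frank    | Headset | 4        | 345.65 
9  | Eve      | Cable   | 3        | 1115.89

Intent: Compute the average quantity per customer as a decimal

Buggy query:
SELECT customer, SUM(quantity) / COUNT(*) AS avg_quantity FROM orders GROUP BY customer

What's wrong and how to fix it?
Bug: SUM(quantity) and COUNT(*) are both integers; the division truncates the fractional part

Fix: Multiply by 1.0 (or CAST to REAL) to force floating-point division

Corrected query:
SELECT customer, SUM(quantity) * 1.0 / COUNT(*) AS avg_quantity FROM orders GROUP BY customer

Result:
customer | avg_quantity
---------+-------------
Alice    | 4           
Bob      | 3.5         
Eve      | 6           
Frank    | 7.5         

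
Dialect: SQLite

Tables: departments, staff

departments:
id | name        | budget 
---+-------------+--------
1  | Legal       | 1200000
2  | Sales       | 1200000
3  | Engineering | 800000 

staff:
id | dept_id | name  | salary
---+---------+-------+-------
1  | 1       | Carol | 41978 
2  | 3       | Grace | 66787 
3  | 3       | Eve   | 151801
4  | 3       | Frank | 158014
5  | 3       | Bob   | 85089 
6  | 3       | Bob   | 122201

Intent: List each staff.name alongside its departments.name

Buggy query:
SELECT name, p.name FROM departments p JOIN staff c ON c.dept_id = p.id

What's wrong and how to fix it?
Bug: Both tables have a 'name' column; the unqualified reference is ambiguous

Fix: Prefix ambiguous columns with the table alias

Corrected query:
SELECT c.name, p.name FROM departments p JOIN staff c ON c.dept_id = p.id

Result:
name  | name       
------+------------
Carol | Legal      
Grace | Engineering
Eve   | Engineering
Frank | Engineering
Bob   | Engineering
Bob   | Engineering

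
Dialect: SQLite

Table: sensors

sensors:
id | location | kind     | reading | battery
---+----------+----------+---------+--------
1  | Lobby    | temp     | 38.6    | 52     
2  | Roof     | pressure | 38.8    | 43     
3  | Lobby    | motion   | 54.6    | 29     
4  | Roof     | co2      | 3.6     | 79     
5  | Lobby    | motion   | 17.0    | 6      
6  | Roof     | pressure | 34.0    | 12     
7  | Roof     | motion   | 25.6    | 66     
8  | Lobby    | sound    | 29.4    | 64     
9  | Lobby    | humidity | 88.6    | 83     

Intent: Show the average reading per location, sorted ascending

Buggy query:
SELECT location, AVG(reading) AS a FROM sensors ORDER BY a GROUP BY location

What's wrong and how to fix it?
Bug: GROUP BY must precede ORDER BY

Fix: Reorder: SELECT … FROM … GROUP BY … ORDER BY …

Corrected query:
SELECT location, AVG(reading) AS a FROM sensors GROUP BY location ORDER BY a

Result:
location | a    
---------+------
Roof     | 25.5 
Lobby    | 45.64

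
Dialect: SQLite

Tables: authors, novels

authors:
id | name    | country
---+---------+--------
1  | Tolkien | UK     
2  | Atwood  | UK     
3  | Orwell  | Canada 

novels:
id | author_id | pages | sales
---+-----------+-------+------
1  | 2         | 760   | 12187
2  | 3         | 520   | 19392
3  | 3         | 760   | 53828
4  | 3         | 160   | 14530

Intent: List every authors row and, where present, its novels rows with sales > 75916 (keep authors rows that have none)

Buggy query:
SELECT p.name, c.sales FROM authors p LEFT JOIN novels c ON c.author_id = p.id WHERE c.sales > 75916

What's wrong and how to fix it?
Bug: Filtering c.sales in WHERE discards the NULL rows produced by LEFT JOIN, turning it into an inner join

Fix: Put 'c.sales > 75916' in the JOIN's ON clause instead of WHERE

Corrected query:
SELECT p.name, c.sales FROM authors p LEFT JOIN novels c ON c.author_id = p.id AND c.sales > 75916

Result:
name    | sales
--------+------
Tolkien | NULL 
Atwood  | NULL 
Orwell  | NULL 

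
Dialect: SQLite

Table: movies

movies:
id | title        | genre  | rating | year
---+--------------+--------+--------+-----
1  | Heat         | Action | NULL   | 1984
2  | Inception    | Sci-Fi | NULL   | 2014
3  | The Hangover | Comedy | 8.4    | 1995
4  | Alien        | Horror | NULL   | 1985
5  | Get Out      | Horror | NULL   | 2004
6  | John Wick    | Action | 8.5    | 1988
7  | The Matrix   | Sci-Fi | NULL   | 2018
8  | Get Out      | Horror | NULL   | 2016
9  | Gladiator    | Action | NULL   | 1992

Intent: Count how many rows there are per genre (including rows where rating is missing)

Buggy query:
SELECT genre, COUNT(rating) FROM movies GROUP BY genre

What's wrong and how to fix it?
Bug: COUNT(column) counts non-NULL values only; rows with NULL rating aren't counted

Fix: Use COUNT(*) to count all rows regardless of NULL

Corrected query:
SELECT genre, COUNT(*) FROM movies GROUP BY genre

Result:
genre  | COUNT(*)
-------+---------
Action | 3       
Comedy | 1       
Horror | 3       
Sci-Fi | 2       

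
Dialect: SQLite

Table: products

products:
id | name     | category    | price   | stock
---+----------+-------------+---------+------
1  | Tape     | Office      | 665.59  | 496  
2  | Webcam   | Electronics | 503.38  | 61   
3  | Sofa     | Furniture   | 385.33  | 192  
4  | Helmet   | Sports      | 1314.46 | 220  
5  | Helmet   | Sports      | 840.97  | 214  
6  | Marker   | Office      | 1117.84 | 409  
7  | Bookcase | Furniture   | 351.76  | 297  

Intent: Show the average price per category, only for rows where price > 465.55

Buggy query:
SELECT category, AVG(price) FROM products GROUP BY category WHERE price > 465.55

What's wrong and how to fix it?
Bug: Row-level WHERE must come before GROUP BY in the clause order

Fix: Place WHERE between FROM and GROUP BY

Corrected query:
SELECT category, AVG(price) FROM products WHERE price > 465.55 GROUP BY category

Result:
category    | AVG(price)
------------+-----------
Electronics | 503.38    
Office      | 891.715   
Sports      | 1077.715  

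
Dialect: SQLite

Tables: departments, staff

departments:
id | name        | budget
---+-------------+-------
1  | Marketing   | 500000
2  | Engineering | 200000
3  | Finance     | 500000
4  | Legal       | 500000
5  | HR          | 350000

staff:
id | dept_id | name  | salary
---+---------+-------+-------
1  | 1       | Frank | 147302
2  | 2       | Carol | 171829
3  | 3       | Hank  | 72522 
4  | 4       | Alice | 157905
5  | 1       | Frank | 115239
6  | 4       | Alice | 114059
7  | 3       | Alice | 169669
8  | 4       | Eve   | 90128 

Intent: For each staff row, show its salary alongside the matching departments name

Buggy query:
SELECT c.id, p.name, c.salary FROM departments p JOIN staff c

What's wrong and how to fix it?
Bug: JOIN with no ON clause produces a cartesian product; every staff row pairs with every departments row

Fix: Add ON c.dept_id = p.id to the JOIN

Corrected query:
SELECT c.id, p.name, c.salary FROM departments p JOIN staff c ON c.dept_id = p.id

Result:
id | name        | salary
---+-------------+-------
1  | Marketing   | 147302
2  | Engineering | 171829
3  | Finance     | 72522 
4  | Legal       | 157905
5  | Marketing   | 115239
6  | Legal       | 114059
7  | Finance     | 169669
8  | Legal       | 90128 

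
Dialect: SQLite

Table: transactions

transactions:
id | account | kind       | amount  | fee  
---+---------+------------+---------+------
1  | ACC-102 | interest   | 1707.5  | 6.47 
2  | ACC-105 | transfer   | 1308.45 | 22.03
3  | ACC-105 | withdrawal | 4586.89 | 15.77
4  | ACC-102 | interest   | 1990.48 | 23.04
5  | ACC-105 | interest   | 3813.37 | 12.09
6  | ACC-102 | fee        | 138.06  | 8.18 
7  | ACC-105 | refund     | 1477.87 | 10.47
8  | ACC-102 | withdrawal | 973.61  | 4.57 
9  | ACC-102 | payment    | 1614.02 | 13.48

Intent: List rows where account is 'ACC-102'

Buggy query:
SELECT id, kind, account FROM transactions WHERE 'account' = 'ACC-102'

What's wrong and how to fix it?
Bug: 'account' in single quotes is a string literal, not the column; the comparison is literal-vs-literal and never true

Fix: Remove the quotes around the column name (or use double quotes for an identifier)

Corrected query:
SELECT id, kind, account FROM transactions WHERE account = 'ACC-102'

Result:
id | kind       | account
---+------------+--------
1  | interest   | ACC-102
4  | interest   | ACC-102
6  | fee        | ACC-102
8  | withdrawal | ACC-102
9  | payment    | ACC-102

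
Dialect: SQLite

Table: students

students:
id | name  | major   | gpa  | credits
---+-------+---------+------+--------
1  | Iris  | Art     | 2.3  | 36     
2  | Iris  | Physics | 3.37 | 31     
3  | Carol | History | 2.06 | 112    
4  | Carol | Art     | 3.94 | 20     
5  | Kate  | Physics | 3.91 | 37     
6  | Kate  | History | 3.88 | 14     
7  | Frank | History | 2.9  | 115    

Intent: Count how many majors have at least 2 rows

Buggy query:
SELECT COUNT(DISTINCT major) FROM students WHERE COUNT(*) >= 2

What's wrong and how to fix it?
Bug: WHERE filters individual rows, not groups, so a group-level COUNT is invalid there

Fix: Group first with HAVING COUNT(*) >= 2, then COUNT the resulting groups

Corrected query:
SELECT COUNT(*) FROM (SELECT major FROM students GROUP BY major HAVING COUNT(*) >= 2)

Result:
COUNT(*)
--------
3       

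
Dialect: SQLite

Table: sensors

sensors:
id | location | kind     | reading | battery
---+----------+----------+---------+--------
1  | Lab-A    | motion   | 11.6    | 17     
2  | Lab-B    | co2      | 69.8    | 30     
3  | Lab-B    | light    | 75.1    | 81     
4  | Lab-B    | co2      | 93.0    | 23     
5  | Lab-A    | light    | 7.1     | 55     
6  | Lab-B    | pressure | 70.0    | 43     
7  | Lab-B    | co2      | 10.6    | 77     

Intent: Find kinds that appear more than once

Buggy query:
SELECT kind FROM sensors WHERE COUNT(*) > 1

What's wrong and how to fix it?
Bug: WHERE can't reference COUNT(*); aggregates are computed after WHERE

Fix: Group first, then use HAVING for the count condition

Corrected query:
SELECT kind FROM sensors GROUP BY kind HAVING COUNT(*) > 1

Result:
kind 
-----
co2  
light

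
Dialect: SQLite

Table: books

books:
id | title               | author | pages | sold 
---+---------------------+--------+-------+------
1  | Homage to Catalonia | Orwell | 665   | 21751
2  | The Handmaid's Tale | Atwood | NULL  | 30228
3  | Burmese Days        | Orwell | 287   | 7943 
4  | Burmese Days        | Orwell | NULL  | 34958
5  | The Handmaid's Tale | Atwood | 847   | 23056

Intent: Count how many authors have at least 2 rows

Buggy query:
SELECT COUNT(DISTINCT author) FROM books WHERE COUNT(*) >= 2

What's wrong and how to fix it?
Bug: COUNT(*) cannot appear in WHERE; the per-group count doesn't exist yet

Fix: Use a subquery that GROUPs and filters with HAVING, then count its rows

Corrected query:
SELECT COUNT(*) FROM (SELECT author FROM books GROUP BY author HAVING COUNT(*) >= 2)

Result:
COUNT(*)
--------
2       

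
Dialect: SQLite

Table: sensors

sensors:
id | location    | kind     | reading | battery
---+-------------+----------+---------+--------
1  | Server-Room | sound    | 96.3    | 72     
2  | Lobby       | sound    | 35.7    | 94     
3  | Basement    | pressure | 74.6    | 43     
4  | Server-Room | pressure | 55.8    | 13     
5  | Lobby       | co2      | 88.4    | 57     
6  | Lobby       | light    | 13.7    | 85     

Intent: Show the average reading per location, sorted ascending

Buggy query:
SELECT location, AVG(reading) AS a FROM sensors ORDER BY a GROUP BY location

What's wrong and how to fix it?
Bug: GROUP BY must precede ORDER BY

Fix: Move ORDER BY to the end, after GROUP BY

Corrected query:
SELECT location, AVG(reading) AS a FROM sensors GROUP BY location ORDER BY a

Result:
location    | a        
------------+----------
Lobby       | 45.933333
Basement    | 74.6     
Server-Room | 76.05    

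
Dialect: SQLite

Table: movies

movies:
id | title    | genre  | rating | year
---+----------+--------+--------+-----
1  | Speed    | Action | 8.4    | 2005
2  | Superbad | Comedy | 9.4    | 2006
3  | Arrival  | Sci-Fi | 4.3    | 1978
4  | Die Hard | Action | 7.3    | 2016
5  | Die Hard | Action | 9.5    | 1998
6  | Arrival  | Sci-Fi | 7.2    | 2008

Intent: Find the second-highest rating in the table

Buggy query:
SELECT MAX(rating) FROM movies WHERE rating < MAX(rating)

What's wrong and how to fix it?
Bug: MAX(rating) on the right of the comparison is an aggregate-in-WHERE error

Fix: Compute the overall MAX in a subquery, then take MAX of rows below it

Corrected query:
SELECT MAX(rating) FROM movies WHERE rating < (SELECT MAX(rating) FROM movies)

Result:
MAX(rating)
-----------
9.4        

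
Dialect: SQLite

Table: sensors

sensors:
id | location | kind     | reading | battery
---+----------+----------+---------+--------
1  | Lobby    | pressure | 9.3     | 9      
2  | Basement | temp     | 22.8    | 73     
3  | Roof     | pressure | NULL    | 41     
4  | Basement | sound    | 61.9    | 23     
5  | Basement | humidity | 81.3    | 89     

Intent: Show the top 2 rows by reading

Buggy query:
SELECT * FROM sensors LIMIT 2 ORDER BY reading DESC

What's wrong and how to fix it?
Bug: LIMIT must come after ORDER BY

Fix: Sort with ORDER BY, then apply LIMIT

Corrected query:
SELECT * FROM sensors ORDER BY reading DESC LIMIT 2

Result:
id | location | kind     | reading | battery
---+----------+----------+---------+--------
5  | Basement | humidity | 81.3    | 89     
4  | Basement | sound    | 61.9    | 23     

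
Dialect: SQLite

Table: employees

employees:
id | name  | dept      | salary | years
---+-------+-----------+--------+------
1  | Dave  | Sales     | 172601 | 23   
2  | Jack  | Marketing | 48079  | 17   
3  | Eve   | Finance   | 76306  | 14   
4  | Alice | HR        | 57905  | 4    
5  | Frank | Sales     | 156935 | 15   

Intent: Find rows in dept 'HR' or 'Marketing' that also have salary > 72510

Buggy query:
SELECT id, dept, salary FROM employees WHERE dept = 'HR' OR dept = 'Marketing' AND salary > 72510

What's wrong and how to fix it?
Bug: AND binds tighter than OR, so this parses as dept = 'HR' OR (dept = 'Marketing' AND salary > 72510)

Fix: Group the OR with parentheses (or use IN), then AND the threshold

Corrected query:
SELECT id, dept, salary FROM employees WHERE (dept = 'HR' OR dept = 'Marketing') AND salary > 72510

Result:
(no rows)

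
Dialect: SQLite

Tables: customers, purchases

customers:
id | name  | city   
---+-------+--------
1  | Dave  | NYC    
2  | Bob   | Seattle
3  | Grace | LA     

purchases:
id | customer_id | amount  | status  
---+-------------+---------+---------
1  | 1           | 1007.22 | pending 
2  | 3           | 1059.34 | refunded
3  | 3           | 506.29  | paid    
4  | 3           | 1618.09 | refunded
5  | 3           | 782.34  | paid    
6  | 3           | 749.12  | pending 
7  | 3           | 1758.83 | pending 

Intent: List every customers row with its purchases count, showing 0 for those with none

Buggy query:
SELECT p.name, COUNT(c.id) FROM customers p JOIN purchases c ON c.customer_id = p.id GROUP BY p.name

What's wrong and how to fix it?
Bug: INNER JOIN drops customers rows that have no matching purchases rows

Fix: Use LEFT JOIN so parents without children still appear (COUNT(c.id) gives 0)

Corrected query:
SELECT p.name, COUNT(c.id) FROM customers p LEFT JOIN purchases c ON c.customer_id = p.id GROUP BY p.name

Result:
name  | COUNT(c.id)
------+------------
Bob   | 0          
Dave  | 1          
Grace | 6          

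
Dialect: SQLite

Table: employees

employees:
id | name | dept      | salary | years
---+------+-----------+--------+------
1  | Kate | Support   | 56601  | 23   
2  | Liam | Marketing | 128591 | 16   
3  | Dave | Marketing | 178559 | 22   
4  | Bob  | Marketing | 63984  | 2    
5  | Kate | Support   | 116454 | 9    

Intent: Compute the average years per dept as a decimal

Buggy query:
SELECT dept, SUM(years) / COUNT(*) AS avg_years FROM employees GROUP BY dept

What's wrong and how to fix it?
Bug: SUM(years) and COUNT(*) are both integers; the division truncates the fractional part

Fix: Multiply by 1.0 (or CAST to REAL) to force floating-point division

Corrected query:
SELECT dept, SUM(years) * 1.0 / COUNT(*) AS avg_years FROM employees GROUP BY dept

Result:
dept      | avg_years
----------+----------
Marketing | 13.333333
Support   | 16       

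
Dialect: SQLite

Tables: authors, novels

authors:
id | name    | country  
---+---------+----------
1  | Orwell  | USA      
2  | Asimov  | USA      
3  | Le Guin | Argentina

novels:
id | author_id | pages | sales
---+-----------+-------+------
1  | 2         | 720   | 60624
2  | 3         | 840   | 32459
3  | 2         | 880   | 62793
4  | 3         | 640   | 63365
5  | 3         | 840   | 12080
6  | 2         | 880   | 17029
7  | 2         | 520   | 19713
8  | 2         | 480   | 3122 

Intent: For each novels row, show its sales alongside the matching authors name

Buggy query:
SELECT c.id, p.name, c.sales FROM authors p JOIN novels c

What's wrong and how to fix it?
Bug: Missing join condition: each novels row is matched to all authors rows instead of just its own

Fix: Add ON c.author_id = p.id to the JOIN

Corrected query:
SELECT c.id, p.name, c.sales FROM authors p JOIN novels c ON c.author_id = p.id

Result:
id | name    | sales
---+---------+------
1  | Asimov  | 60624
2  | Le Guin | 32459
3  | Asimov  | 62793
4  | Le Guin | 63365
5  | Le Guin | 12080
6  | Asimov  | 17029
7  | Asimov  | 19713
8  | Asimov  | 3122 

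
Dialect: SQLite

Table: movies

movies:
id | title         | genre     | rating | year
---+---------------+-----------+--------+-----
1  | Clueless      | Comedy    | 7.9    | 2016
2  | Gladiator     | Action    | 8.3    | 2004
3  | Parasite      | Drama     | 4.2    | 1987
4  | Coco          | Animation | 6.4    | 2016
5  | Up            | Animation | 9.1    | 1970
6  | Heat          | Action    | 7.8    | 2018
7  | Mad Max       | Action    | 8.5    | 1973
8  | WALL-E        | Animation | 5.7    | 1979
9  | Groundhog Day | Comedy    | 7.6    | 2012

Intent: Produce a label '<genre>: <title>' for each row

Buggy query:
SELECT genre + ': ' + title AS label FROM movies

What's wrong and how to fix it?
Bug: SQLite uses || for string concatenation; + coerces text to numbers (yielding 0)

Fix: Use the || operator for string concatenation

Corrected query:
SELECT genre || ': ' || title AS label FROM movies

Result:
label                
---------------------
Comedy: Clueless     
Action: Gladiator    
Drama: Parasite      
Animation: Coco      
Animation: Up        
Action: Heat         
Action: Mad Max      
Animation: WALL-E    
Comedy: Groundhog Day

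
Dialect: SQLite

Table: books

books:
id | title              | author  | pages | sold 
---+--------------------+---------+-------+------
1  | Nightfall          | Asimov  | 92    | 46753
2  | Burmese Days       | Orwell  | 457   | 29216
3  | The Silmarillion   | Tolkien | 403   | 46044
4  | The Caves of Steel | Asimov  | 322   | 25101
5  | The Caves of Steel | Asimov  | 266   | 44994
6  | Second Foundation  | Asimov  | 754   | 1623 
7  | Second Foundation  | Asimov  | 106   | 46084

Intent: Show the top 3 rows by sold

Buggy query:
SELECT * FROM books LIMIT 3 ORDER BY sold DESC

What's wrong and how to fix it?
Bug: LIMIT must come after ORDER BY

Fix: Sort with ORDER BY, then apply LIMIT

Corrected query:
SELECT * FROM books ORDER BY sold DESC LIMIT 3

Result:
id | title             | author  | pages | sold 
---+-------------------+---------+-------+------
1  | Nightfall         | Asimov  | 92    | 46753
7  | Second Foundation | Asimov  | 106   | 46084
3  | The Silmarillion  | Tolkien | 403   | 46044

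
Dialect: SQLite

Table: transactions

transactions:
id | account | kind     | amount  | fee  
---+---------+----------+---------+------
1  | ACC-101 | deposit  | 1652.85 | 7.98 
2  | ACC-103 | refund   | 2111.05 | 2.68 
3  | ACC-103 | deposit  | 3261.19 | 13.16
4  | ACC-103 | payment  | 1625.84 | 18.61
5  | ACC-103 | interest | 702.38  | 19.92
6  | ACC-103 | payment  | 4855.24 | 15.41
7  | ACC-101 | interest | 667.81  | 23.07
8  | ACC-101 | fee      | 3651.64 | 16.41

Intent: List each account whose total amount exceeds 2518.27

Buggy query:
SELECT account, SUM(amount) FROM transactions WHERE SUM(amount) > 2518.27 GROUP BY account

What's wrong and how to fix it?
Bug: Aggregate functions cannot appear in a WHERE clause

Fix: Use HAVING (which filters groups after aggregation) instead of WHERE

Corrected query:
SELECT account, SUM(amount) FROM transactions GROUP BY account HAVING SUM(amount) > 2518.27

Result:
account | SUM(amount)
--------+------------
ACC-101 | 5972.3     
ACC-103 | 12555.7    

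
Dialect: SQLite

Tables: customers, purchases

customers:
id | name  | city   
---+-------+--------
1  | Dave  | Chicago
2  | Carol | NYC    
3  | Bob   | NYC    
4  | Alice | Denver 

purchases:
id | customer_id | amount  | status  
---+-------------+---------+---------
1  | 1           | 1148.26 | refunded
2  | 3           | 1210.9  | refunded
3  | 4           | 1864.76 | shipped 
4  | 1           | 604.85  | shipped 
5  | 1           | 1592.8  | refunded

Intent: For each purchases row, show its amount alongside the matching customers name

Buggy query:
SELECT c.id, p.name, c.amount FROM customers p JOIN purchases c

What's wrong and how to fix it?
Bug: Missing join condition: each purchases row is matched to all customers rows instead of just its own

Fix: Specify the join condition linking the foreign key to the parent id

Corrected query:
SELECT c.id, p.name, c.amount FROM customers p JOIN purchases c ON c.customer_id = p.id

Result:
id | name  | amount 
---+-------+--------
1  | Dave  | 1148.26
2  | Bob   | 1210.9 
3  | Alice | 1864.76
4  | Dave  | 604.85 
5  | Dave  | 1592.8 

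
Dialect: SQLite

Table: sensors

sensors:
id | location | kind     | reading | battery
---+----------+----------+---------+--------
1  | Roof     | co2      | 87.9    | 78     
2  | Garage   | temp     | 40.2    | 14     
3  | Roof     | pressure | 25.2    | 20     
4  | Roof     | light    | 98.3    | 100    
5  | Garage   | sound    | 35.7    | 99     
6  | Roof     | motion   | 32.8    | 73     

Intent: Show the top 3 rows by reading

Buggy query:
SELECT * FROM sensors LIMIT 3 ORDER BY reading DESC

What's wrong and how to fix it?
Bug: LIMIT must come after ORDER BY

Fix: Sort with ORDER BY, then apply LIMIT

Corrected query:
SELECT * FROM sensors ORDER BY reading DESC LIMIT 3

Result:
id | location | kind  | reading | battery
---+----------+-------+---------+--------
4  | Roof     | light | 98.3    | 100    
1  | Roof     | co2   | 87.9    | 78     
2  | Garage   | temp  | 40.2    | 14     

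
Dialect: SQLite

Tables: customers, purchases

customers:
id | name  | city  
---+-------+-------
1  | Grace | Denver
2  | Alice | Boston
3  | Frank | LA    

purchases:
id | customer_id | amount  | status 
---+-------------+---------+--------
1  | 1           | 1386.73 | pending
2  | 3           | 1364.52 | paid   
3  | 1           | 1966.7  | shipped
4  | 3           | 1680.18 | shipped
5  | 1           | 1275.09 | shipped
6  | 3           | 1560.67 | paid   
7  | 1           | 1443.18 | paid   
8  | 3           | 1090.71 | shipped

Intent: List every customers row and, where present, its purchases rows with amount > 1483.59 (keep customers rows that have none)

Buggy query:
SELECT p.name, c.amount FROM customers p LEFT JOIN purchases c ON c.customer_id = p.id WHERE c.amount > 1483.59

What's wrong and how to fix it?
Bug: A WHERE condition on the right-hand table after LEFT JOIN drops unmatched parents

Fix: Put 'c.amount > 1483.59' in the JOIN's ON clause instead of WHERE

Corrected query:
SELECT p.name, c.amount FROM customers p LEFT JOIN purchases c ON c.customer_id = p.id AND c.amount > 1483.59

Result:
name  | amount 
------+--------
Grace | 1966.7 
Alice | NULL   
Frank | 1560.67
Frank | 1680.18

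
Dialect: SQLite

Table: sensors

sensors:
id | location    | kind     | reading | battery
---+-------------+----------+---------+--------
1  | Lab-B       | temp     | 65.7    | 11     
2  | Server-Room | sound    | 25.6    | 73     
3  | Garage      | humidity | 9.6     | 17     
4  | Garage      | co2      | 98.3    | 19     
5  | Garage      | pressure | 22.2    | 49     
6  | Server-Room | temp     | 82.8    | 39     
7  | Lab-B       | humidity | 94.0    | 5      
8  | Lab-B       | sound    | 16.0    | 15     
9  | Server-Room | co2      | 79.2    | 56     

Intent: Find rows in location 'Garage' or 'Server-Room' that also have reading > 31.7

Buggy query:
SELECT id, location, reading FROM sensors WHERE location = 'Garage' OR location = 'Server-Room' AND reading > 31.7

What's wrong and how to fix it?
Bug: Without parentheses, AND is evaluated before OR, so the reading filter only applies to the 'Server-Room' branch

Fix: Add parentheses around the OR so the AND applies to both alternatives

Corrected query:
SELECT id, location, reading FROM sensors WHERE (location = 'Garage' OR location = 'Server-Room') AND reading > 31.7

Result:
id | location    | reading
---+-------------+--------
4  | Garage      | 98.3   
6  | Server-Room | 82.8   
9  | Server-Room | 79.2   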